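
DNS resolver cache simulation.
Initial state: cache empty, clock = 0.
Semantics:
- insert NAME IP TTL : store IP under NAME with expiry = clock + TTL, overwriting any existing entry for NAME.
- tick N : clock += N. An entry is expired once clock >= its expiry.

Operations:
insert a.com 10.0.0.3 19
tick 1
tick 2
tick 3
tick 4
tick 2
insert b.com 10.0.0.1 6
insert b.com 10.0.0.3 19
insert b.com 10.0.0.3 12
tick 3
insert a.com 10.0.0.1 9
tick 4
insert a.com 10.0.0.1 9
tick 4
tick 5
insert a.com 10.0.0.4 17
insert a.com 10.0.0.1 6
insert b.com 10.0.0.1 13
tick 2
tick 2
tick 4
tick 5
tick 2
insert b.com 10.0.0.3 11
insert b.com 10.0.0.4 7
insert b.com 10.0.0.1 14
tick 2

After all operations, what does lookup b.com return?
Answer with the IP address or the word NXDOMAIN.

Answer: 10.0.0.1

Derivation:
Op 1: insert a.com -> 10.0.0.3 (expiry=0+19=19). clock=0
Op 2: tick 1 -> clock=1.
Op 3: tick 2 -> clock=3.
Op 4: tick 3 -> clock=6.
Op 5: tick 4 -> clock=10.
Op 6: tick 2 -> clock=12.
Op 7: insert b.com -> 10.0.0.1 (expiry=12+6=18). clock=12
Op 8: insert b.com -> 10.0.0.3 (expiry=12+19=31). clock=12
Op 9: insert b.com -> 10.0.0.3 (expiry=12+12=24). clock=12
Op 10: tick 3 -> clock=15.
Op 11: insert a.com -> 10.0.0.1 (expiry=15+9=24). clock=15
Op 12: tick 4 -> clock=19.
Op 13: insert a.com -> 10.0.0.1 (expiry=19+9=28). clock=19
Op 14: tick 4 -> clock=23.
Op 15: tick 5 -> clock=28. purged={a.com,b.com}
Op 16: insert a.com -> 10.0.0.4 (expiry=28+17=45). clock=28
Op 17: insert a.com -> 10.0.0.1 (expiry=28+6=34). clock=28
Op 18: insert b.com -> 10.0.0.1 (expiry=28+13=41). clock=28
Op 19: tick 2 -> clock=30.
Op 20: tick 2 -> clock=32.
Op 21: tick 4 -> clock=36. purged={a.com}
Op 22: tick 5 -> clock=41. purged={b.com}
Op 23: tick 2 -> clock=43.
Op 24: insert b.com -> 10.0.0.3 (expiry=43+11=54). clock=43
Op 25: insert b.com -> 10.0.0.4 (expiry=43+7=50). clock=43
Op 26: insert b.com -> 10.0.0.1 (expiry=43+14=57). clock=43
Op 27: tick 2 -> clock=45.
lookup b.com: present, ip=10.0.0.1 expiry=57 > clock=45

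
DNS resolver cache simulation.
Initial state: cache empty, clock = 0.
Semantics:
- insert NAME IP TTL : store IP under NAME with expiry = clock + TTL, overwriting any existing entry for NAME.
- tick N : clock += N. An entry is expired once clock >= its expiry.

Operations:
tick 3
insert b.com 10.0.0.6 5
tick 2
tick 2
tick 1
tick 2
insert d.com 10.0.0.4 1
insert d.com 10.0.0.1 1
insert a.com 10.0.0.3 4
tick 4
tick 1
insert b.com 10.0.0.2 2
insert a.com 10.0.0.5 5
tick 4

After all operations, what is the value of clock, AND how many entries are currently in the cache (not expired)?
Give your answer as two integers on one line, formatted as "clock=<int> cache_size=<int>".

Answer: clock=19 cache_size=1

Derivation:
Op 1: tick 3 -> clock=3.
Op 2: insert b.com -> 10.0.0.6 (expiry=3+5=8). clock=3
Op 3: tick 2 -> clock=5.
Op 4: tick 2 -> clock=7.
Op 5: tick 1 -> clock=8. purged={b.com}
Op 6: tick 2 -> clock=10.
Op 7: insert d.com -> 10.0.0.4 (expiry=10+1=11). clock=10
Op 8: insert d.com -> 10.0.0.1 (expiry=10+1=11). clock=10
Op 9: insert a.com -> 10.0.0.3 (expiry=10+4=14). clock=10
Op 10: tick 4 -> clock=14. purged={a.com,d.com}
Op 11: tick 1 -> clock=15.
Op 12: insert b.com -> 10.0.0.2 (expiry=15+2=17). clock=15
Op 13: insert a.com -> 10.0.0.5 (expiry=15+5=20). clock=15
Op 14: tick 4 -> clock=19. purged={b.com}
Final clock = 19
Final cache (unexpired): {a.com} -> size=1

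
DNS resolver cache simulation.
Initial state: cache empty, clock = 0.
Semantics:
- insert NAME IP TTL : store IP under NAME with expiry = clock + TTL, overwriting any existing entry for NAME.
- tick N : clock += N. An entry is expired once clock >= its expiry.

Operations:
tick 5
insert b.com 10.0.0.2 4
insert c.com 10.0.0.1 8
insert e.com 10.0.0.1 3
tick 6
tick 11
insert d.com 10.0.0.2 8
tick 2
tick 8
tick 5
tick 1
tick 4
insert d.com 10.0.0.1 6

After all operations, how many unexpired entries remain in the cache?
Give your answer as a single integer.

Op 1: tick 5 -> clock=5.
Op 2: insert b.com -> 10.0.0.2 (expiry=5+4=9). clock=5
Op 3: insert c.com -> 10.0.0.1 (expiry=5+8=13). clock=5
Op 4: insert e.com -> 10.0.0.1 (expiry=5+3=8). clock=5
Op 5: tick 6 -> clock=11. purged={b.com,e.com}
Op 6: tick 11 -> clock=22. purged={c.com}
Op 7: insert d.com -> 10.0.0.2 (expiry=22+8=30). clock=22
Op 8: tick 2 -> clock=24.
Op 9: tick 8 -> clock=32. purged={d.com}
Op 10: tick 5 -> clock=37.
Op 11: tick 1 -> clock=38.
Op 12: tick 4 -> clock=42.
Op 13: insert d.com -> 10.0.0.1 (expiry=42+6=48). clock=42
Final cache (unexpired): {d.com} -> size=1

Answer: 1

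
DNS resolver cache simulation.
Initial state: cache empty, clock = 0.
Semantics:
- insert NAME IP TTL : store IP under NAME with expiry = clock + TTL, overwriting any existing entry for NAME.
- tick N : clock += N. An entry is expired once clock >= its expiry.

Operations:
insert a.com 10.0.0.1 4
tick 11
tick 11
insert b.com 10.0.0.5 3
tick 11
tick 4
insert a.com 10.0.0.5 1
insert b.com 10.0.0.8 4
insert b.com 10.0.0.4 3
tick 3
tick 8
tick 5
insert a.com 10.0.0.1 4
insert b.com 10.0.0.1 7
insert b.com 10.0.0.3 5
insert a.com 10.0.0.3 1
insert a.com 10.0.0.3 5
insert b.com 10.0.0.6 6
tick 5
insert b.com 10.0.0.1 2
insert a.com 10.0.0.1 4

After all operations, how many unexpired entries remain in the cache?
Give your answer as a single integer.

Op 1: insert a.com -> 10.0.0.1 (expiry=0+4=4). clock=0
Op 2: tick 11 -> clock=11. purged={a.com}
Op 3: tick 11 -> clock=22.
Op 4: insert b.com -> 10.0.0.5 (expiry=22+3=25). clock=22
Op 5: tick 11 -> clock=33. purged={b.com}
Op 6: tick 4 -> clock=37.
Op 7: insert a.com -> 10.0.0.5 (expiry=37+1=38). clock=37
Op 8: insert b.com -> 10.0.0.8 (expiry=37+4=41). clock=37
Op 9: insert b.com -> 10.0.0.4 (expiry=37+3=40). clock=37
Op 10: tick 3 -> clock=40. purged={a.com,b.com}
Op 11: tick 8 -> clock=48.
Op 12: tick 5 -> clock=53.
Op 13: insert a.com -> 10.0.0.1 (expiry=53+4=57). clock=53
Op 14: insert b.com -> 10.0.0.1 (expiry=53+7=60). clock=53
Op 15: insert b.com -> 10.0.0.3 (expiry=53+5=58). clock=53
Op 16: insert a.com -> 10.0.0.3 (expiry=53+1=54). clock=53
Op 17: insert a.com -> 10.0.0.3 (expiry=53+5=58). clock=53
Op 18: insert b.com -> 10.0.0.6 (expiry=53+6=59). clock=53
Op 19: tick 5 -> clock=58. purged={a.com}
Op 20: insert b.com -> 10.0.0.1 (expiry=58+2=60). clock=58
Op 21: insert a.com -> 10.0.0.1 (expiry=58+4=62). clock=58
Final cache (unexpired): {a.com,b.com} -> size=2

Answer: 2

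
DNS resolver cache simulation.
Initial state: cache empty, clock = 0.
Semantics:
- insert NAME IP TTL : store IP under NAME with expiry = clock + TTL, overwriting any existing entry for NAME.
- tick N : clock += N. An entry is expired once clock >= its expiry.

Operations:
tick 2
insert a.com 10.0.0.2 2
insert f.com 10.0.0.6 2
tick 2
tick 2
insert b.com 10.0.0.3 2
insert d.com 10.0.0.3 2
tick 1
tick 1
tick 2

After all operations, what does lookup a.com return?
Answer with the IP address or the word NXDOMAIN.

Answer: NXDOMAIN

Derivation:
Op 1: tick 2 -> clock=2.
Op 2: insert a.com -> 10.0.0.2 (expiry=2+2=4). clock=2
Op 3: insert f.com -> 10.0.0.6 (expiry=2+2=4). clock=2
Op 4: tick 2 -> clock=4. purged={a.com,f.com}
Op 5: tick 2 -> clock=6.
Op 6: insert b.com -> 10.0.0.3 (expiry=6+2=8). clock=6
Op 7: insert d.com -> 10.0.0.3 (expiry=6+2=8). clock=6
Op 8: tick 1 -> clock=7.
Op 9: tick 1 -> clock=8. purged={b.com,d.com}
Op 10: tick 2 -> clock=10.
lookup a.com: not in cache (expired or never inserted)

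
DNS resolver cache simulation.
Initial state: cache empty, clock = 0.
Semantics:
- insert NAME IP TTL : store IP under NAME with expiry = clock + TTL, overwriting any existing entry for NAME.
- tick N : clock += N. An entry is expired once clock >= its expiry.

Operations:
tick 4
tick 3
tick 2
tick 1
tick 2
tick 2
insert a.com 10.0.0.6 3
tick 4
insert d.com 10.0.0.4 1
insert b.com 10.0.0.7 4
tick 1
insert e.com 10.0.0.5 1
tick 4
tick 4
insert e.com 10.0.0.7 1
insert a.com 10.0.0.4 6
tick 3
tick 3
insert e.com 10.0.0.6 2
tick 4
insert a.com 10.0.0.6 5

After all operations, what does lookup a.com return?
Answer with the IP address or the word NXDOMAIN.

Op 1: tick 4 -> clock=4.
Op 2: tick 3 -> clock=7.
Op 3: tick 2 -> clock=9.
Op 4: tick 1 -> clock=10.
Op 5: tick 2 -> clock=12.
Op 6: tick 2 -> clock=14.
Op 7: insert a.com -> 10.0.0.6 (expiry=14+3=17). clock=14
Op 8: tick 4 -> clock=18. purged={a.com}
Op 9: insert d.com -> 10.0.0.4 (expiry=18+1=19). clock=18
Op 10: insert b.com -> 10.0.0.7 (expiry=18+4=22). clock=18
Op 11: tick 1 -> clock=19. purged={d.com}
Op 12: insert e.com -> 10.0.0.5 (expiry=19+1=20). clock=19
Op 13: tick 4 -> clock=23. purged={b.com,e.com}
Op 14: tick 4 -> clock=27.
Op 15: insert e.com -> 10.0.0.7 (expiry=27+1=28). clock=27
Op 16: insert a.com -> 10.0.0.4 (expiry=27+6=33). clock=27
Op 17: tick 3 -> clock=30. purged={e.com}
Op 18: tick 3 -> clock=33. purged={a.com}
Op 19: insert e.com -> 10.0.0.6 (expiry=33+2=35). clock=33
Op 20: tick 4 -> clock=37. purged={e.com}
Op 21: insert a.com -> 10.0.0.6 (expiry=37+5=42). clock=37
lookup a.com: present, ip=10.0.0.6 expiry=42 > clock=37

Answer: 10.0.0.6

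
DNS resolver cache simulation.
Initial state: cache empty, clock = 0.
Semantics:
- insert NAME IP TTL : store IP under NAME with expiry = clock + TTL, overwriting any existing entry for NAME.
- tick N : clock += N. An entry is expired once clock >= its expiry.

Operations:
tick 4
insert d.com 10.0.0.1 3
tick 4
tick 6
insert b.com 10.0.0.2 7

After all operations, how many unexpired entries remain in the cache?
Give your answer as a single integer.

Op 1: tick 4 -> clock=4.
Op 2: insert d.com -> 10.0.0.1 (expiry=4+3=7). clock=4
Op 3: tick 4 -> clock=8. purged={d.com}
Op 4: tick 6 -> clock=14.
Op 5: insert b.com -> 10.0.0.2 (expiry=14+7=21). clock=14
Final cache (unexpired): {b.com} -> size=1

Answer: 1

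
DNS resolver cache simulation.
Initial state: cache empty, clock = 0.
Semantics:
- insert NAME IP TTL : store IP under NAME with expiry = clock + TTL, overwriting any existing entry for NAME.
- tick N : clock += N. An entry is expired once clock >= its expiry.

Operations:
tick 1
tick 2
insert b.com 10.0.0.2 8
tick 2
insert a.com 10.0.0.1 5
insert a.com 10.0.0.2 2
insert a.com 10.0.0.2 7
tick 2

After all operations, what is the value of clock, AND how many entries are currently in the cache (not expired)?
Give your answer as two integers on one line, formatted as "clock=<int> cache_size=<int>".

Answer: clock=7 cache_size=2

Derivation:
Op 1: tick 1 -> clock=1.
Op 2: tick 2 -> clock=3.
Op 3: insert b.com -> 10.0.0.2 (expiry=3+8=11). clock=3
Op 4: tick 2 -> clock=5.
Op 5: insert a.com -> 10.0.0.1 (expiry=5+5=10). clock=5
Op 6: insert a.com -> 10.0.0.2 (expiry=5+2=7). clock=5
Op 7: insert a.com -> 10.0.0.2 (expiry=5+7=12). clock=5
Op 8: tick 2 -> clock=7.
Final clock = 7
Final cache (unexpired): {a.com,b.com} -> size=2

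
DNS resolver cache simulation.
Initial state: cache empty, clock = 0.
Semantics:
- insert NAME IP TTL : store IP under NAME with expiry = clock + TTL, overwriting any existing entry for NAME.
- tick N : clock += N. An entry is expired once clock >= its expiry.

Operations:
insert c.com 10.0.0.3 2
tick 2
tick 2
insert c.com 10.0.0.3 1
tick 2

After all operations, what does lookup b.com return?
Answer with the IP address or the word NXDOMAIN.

Op 1: insert c.com -> 10.0.0.3 (expiry=0+2=2). clock=0
Op 2: tick 2 -> clock=2. purged={c.com}
Op 3: tick 2 -> clock=4.
Op 4: insert c.com -> 10.0.0.3 (expiry=4+1=5). clock=4
Op 5: tick 2 -> clock=6. purged={c.com}
lookup b.com: not in cache (expired or never inserted)

Answer: NXDOMAIN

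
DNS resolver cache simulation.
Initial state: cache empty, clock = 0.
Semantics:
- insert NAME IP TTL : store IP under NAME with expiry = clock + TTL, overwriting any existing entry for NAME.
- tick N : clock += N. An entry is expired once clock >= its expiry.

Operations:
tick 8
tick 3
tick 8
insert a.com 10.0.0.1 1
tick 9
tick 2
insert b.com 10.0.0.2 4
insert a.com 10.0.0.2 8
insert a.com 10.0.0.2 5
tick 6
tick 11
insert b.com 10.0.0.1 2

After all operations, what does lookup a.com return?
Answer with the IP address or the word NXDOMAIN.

Op 1: tick 8 -> clock=8.
Op 2: tick 3 -> clock=11.
Op 3: tick 8 -> clock=19.
Op 4: insert a.com -> 10.0.0.1 (expiry=19+1=20). clock=19
Op 5: tick 9 -> clock=28. purged={a.com}
Op 6: tick 2 -> clock=30.
Op 7: insert b.com -> 10.0.0.2 (expiry=30+4=34). clock=30
Op 8: insert a.com -> 10.0.0.2 (expiry=30+8=38). clock=30
Op 9: insert a.com -> 10.0.0.2 (expiry=30+5=35). clock=30
Op 10: tick 6 -> clock=36. purged={a.com,b.com}
Op 11: tick 11 -> clock=47.
Op 12: insert b.com -> 10.0.0.1 (expiry=47+2=49). clock=47
lookup a.com: not in cache (expired or never inserted)

Answer: NXDOMAIN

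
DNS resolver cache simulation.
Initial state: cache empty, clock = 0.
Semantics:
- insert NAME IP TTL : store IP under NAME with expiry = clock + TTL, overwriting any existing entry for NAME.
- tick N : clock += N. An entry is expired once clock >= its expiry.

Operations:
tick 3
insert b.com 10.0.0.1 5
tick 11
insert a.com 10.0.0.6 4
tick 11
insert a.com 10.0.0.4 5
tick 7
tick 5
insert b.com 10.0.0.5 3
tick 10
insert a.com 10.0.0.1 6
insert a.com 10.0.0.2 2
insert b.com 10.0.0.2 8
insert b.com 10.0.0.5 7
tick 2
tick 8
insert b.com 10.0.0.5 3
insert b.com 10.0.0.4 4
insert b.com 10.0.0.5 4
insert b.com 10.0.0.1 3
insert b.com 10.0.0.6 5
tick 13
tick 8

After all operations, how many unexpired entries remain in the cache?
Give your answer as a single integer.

Op 1: tick 3 -> clock=3.
Op 2: insert b.com -> 10.0.0.1 (expiry=3+5=8). clock=3
Op 3: tick 11 -> clock=14. purged={b.com}
Op 4: insert a.com -> 10.0.0.6 (expiry=14+4=18). clock=14
Op 5: tick 11 -> clock=25. purged={a.com}
Op 6: insert a.com -> 10.0.0.4 (expiry=25+5=30). clock=25
Op 7: tick 7 -> clock=32. purged={a.com}
Op 8: tick 5 -> clock=37.
Op 9: insert b.com -> 10.0.0.5 (expiry=37+3=40). clock=37
Op 10: tick 10 -> clock=47. purged={b.com}
Op 11: insert a.com -> 10.0.0.1 (expiry=47+6=53). clock=47
Op 12: insert a.com -> 10.0.0.2 (expiry=47+2=49). clock=47
Op 13: insert b.com -> 10.0.0.2 (expiry=47+8=55). clock=47
Op 14: insert b.com -> 10.0.0.5 (expiry=47+7=54). clock=47
Op 15: tick 2 -> clock=49. purged={a.com}
Op 16: tick 8 -> clock=57. purged={b.com}
Op 17: insert b.com -> 10.0.0.5 (expiry=57+3=60). clock=57
Op 18: insert b.com -> 10.0.0.4 (expiry=57+4=61). clock=57
Op 19: insert b.com -> 10.0.0.5 (expiry=57+4=61). clock=57
Op 20: insert b.com -> 10.0.0.1 (expiry=57+3=60). clock=57
Op 21: insert b.com -> 10.0.0.6 (expiry=57+5=62). clock=57
Op 22: tick 13 -> clock=70. purged={b.com}
Op 23: tick 8 -> clock=78.
Final cache (unexpired): {} -> size=0

Answer: 0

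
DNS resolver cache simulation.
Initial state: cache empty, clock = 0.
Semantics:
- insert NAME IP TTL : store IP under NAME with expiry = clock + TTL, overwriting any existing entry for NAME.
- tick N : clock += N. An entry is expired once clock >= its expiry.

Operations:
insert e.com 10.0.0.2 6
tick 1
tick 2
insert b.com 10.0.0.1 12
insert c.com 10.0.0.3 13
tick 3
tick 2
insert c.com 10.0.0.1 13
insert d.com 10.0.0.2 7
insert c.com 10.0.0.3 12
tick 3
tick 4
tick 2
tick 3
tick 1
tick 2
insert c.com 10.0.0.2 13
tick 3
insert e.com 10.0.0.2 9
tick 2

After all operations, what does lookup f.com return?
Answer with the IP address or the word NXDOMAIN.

Op 1: insert e.com -> 10.0.0.2 (expiry=0+6=6). clock=0
Op 2: tick 1 -> clock=1.
Op 3: tick 2 -> clock=3.
Op 4: insert b.com -> 10.0.0.1 (expiry=3+12=15). clock=3
Op 5: insert c.com -> 10.0.0.3 (expiry=3+13=16). clock=3
Op 6: tick 3 -> clock=6. purged={e.com}
Op 7: tick 2 -> clock=8.
Op 8: insert c.com -> 10.0.0.1 (expiry=8+13=21). clock=8
Op 9: insert d.com -> 10.0.0.2 (expiry=8+7=15). clock=8
Op 10: insert c.com -> 10.0.0.3 (expiry=8+12=20). clock=8
Op 11: tick 3 -> clock=11.
Op 12: tick 4 -> clock=15. purged={b.com,d.com}
Op 13: tick 2 -> clock=17.
Op 14: tick 3 -> clock=20. purged={c.com}
Op 15: tick 1 -> clock=21.
Op 16: tick 2 -> clock=23.
Op 17: insert c.com -> 10.0.0.2 (expiry=23+13=36). clock=23
Op 18: tick 3 -> clock=26.
Op 19: insert e.com -> 10.0.0.2 (expiry=26+9=35). clock=26
Op 20: tick 2 -> clock=28.
lookup f.com: not in cache (expired or never inserted)

Answer: NXDOMAIN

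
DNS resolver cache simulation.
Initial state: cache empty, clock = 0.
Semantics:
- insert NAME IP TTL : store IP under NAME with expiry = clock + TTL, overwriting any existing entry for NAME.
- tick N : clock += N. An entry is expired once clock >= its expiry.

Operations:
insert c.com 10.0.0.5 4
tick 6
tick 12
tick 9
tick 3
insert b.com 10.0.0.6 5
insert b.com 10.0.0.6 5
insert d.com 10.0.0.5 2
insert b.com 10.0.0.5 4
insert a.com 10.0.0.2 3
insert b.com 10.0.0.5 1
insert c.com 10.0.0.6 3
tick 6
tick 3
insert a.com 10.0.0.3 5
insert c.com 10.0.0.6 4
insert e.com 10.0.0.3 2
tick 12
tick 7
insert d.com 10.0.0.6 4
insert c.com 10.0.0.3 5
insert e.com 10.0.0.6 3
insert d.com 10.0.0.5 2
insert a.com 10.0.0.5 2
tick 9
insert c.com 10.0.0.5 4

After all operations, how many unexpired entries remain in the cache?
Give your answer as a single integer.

Answer: 1

Derivation:
Op 1: insert c.com -> 10.0.0.5 (expiry=0+4=4). clock=0
Op 2: tick 6 -> clock=6. purged={c.com}
Op 3: tick 12 -> clock=18.
Op 4: tick 9 -> clock=27.
Op 5: tick 3 -> clock=30.
Op 6: insert b.com -> 10.0.0.6 (expiry=30+5=35). clock=30
Op 7: insert b.com -> 10.0.0.6 (expiry=30+5=35). clock=30
Op 8: insert d.com -> 10.0.0.5 (expiry=30+2=32). clock=30
Op 9: insert b.com -> 10.0.0.5 (expiry=30+4=34). clock=30
Op 10: insert a.com -> 10.0.0.2 (expiry=30+3=33). clock=30
Op 11: insert b.com -> 10.0.0.5 (expiry=30+1=31). clock=30
Op 12: insert c.com -> 10.0.0.6 (expiry=30+3=33). clock=30
Op 13: tick 6 -> clock=36. purged={a.com,b.com,c.com,d.com}
Op 14: tick 3 -> clock=39.
Op 15: insert a.com -> 10.0.0.3 (expiry=39+5=44). clock=39
Op 16: insert c.com -> 10.0.0.6 (expiry=39+4=43). clock=39
Op 17: insert e.com -> 10.0.0.3 (expiry=39+2=41). clock=39
Op 18: tick 12 -> clock=51. purged={a.com,c.com,e.com}
Op 19: tick 7 -> clock=58.
Op 20: insert d.com -> 10.0.0.6 (expiry=58+4=62). clock=58
Op 21: insert c.com -> 10.0.0.3 (expiry=58+5=63). clock=58
Op 22: insert e.com -> 10.0.0.6 (expiry=58+3=61). clock=58
Op 23: insert d.com -> 10.0.0.5 (expiry=58+2=60). clock=58
Op 24: insert a.com -> 10.0.0.5 (expiry=58+2=60). clock=58
Op 25: tick 9 -> clock=67. purged={a.com,c.com,d.com,e.com}
Op 26: insert c.com -> 10.0.0.5 (expiry=67+4=71). clock=67
Final cache (unexpired): {c.com} -> size=1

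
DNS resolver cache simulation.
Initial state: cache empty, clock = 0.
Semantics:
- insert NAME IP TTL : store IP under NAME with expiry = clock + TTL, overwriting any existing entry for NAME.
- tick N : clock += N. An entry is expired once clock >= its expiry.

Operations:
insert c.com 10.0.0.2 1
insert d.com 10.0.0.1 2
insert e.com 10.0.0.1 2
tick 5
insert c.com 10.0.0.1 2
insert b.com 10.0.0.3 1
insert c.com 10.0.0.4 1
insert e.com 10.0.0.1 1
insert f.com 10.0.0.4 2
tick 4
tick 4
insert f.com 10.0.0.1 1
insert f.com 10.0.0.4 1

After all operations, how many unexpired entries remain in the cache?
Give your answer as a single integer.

Answer: 1

Derivation:
Op 1: insert c.com -> 10.0.0.2 (expiry=0+1=1). clock=0
Op 2: insert d.com -> 10.0.0.1 (expiry=0+2=2). clock=0
Op 3: insert e.com -> 10.0.0.1 (expiry=0+2=2). clock=0
Op 4: tick 5 -> clock=5. purged={c.com,d.com,e.com}
Op 5: insert c.com -> 10.0.0.1 (expiry=5+2=7). clock=5
Op 6: insert b.com -> 10.0.0.3 (expiry=5+1=6). clock=5
Op 7: insert c.com -> 10.0.0.4 (expiry=5+1=6). clock=5
Op 8: insert e.com -> 10.0.0.1 (expiry=5+1=6). clock=5
Op 9: insert f.com -> 10.0.0.4 (expiry=5+2=7). clock=5
Op 10: tick 4 -> clock=9. purged={b.com,c.com,e.com,f.com}
Op 11: tick 4 -> clock=13.
Op 12: insert f.com -> 10.0.0.1 (expiry=13+1=14). clock=13
Op 13: insert f.com -> 10.0.0.4 (expiry=13+1=14). clock=13
Final cache (unexpired): {f.com} -> size=1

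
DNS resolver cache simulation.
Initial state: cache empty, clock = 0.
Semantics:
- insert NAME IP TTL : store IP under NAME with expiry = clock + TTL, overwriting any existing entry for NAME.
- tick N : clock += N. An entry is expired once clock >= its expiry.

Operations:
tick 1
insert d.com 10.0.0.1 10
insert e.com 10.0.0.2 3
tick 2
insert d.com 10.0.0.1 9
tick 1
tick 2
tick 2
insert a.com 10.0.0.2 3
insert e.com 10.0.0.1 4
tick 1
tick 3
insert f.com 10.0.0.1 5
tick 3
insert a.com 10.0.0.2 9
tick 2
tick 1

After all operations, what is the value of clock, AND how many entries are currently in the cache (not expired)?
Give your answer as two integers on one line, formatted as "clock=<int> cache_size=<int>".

Op 1: tick 1 -> clock=1.
Op 2: insert d.com -> 10.0.0.1 (expiry=1+10=11). clock=1
Op 3: insert e.com -> 10.0.0.2 (expiry=1+3=4). clock=1
Op 4: tick 2 -> clock=3.
Op 5: insert d.com -> 10.0.0.1 (expiry=3+9=12). clock=3
Op 6: tick 1 -> clock=4. purged={e.com}
Op 7: tick 2 -> clock=6.
Op 8: tick 2 -> clock=8.
Op 9: insert a.com -> 10.0.0.2 (expiry=8+3=11). clock=8
Op 10: insert e.com -> 10.0.0.1 (expiry=8+4=12). clock=8
Op 11: tick 1 -> clock=9.
Op 12: tick 3 -> clock=12. purged={a.com,d.com,e.com}
Op 13: insert f.com -> 10.0.0.1 (expiry=12+5=17). clock=12
Op 14: tick 3 -> clock=15.
Op 15: insert a.com -> 10.0.0.2 (expiry=15+9=24). clock=15
Op 16: tick 2 -> clock=17. purged={f.com}
Op 17: tick 1 -> clock=18.
Final clock = 18
Final cache (unexpired): {a.com} -> size=1

Answer: clock=18 cache_size=1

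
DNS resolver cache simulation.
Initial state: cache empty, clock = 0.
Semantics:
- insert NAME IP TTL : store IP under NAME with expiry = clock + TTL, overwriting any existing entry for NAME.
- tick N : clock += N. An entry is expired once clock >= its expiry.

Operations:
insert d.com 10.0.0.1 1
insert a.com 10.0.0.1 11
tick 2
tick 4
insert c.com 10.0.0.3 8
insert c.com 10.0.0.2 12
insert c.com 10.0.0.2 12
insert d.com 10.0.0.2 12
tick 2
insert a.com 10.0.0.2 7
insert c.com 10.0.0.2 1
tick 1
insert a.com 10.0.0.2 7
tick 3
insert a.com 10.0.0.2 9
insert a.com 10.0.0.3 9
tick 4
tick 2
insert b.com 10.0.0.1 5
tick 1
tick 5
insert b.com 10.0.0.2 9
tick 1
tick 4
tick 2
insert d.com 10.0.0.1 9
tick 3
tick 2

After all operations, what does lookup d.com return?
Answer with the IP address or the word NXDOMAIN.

Op 1: insert d.com -> 10.0.0.1 (expiry=0+1=1). clock=0
Op 2: insert a.com -> 10.0.0.1 (expiry=0+11=11). clock=0
Op 3: tick 2 -> clock=2. purged={d.com}
Op 4: tick 4 -> clock=6.
Op 5: insert c.com -> 10.0.0.3 (expiry=6+8=14). clock=6
Op 6: insert c.com -> 10.0.0.2 (expiry=6+12=18). clock=6
Op 7: insert c.com -> 10.0.0.2 (expiry=6+12=18). clock=6
Op 8: insert d.com -> 10.0.0.2 (expiry=6+12=18). clock=6
Op 9: tick 2 -> clock=8.
Op 10: insert a.com -> 10.0.0.2 (expiry=8+7=15). clock=8
Op 11: insert c.com -> 10.0.0.2 (expiry=8+1=9). clock=8
Op 12: tick 1 -> clock=9. purged={c.com}
Op 13: insert a.com -> 10.0.0.2 (expiry=9+7=16). clock=9
Op 14: tick 3 -> clock=12.
Op 15: insert a.com -> 10.0.0.2 (expiry=12+9=21). clock=12
Op 16: insert a.com -> 10.0.0.3 (expiry=12+9=21). clock=12
Op 17: tick 4 -> clock=16.
Op 18: tick 2 -> clock=18. purged={d.com}
Op 19: insert b.com -> 10.0.0.1 (expiry=18+5=23). clock=18
Op 20: tick 1 -> clock=19.
Op 21: tick 5 -> clock=24. purged={a.com,b.com}
Op 22: insert b.com -> 10.0.0.2 (expiry=24+9=33). clock=24
Op 23: tick 1 -> clock=25.
Op 24: tick 4 -> clock=29.
Op 25: tick 2 -> clock=31.
Op 26: insert d.com -> 10.0.0.1 (expiry=31+9=40). clock=31
Op 27: tick 3 -> clock=34. purged={b.com}
Op 28: tick 2 -> clock=36.
lookup d.com: present, ip=10.0.0.1 expiry=40 > clock=36

Answer: 10.0.0.1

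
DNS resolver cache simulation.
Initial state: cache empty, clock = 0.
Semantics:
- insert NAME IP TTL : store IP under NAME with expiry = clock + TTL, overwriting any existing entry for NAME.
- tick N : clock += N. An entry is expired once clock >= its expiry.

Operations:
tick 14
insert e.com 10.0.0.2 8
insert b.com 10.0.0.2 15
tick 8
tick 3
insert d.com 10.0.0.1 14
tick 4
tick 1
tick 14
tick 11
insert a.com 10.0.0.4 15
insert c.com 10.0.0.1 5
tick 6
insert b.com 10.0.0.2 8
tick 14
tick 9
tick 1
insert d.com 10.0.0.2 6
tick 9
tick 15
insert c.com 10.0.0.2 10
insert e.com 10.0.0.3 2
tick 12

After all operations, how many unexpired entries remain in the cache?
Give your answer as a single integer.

Answer: 0

Derivation:
Op 1: tick 14 -> clock=14.
Op 2: insert e.com -> 10.0.0.2 (expiry=14+8=22). clock=14
Op 3: insert b.com -> 10.0.0.2 (expiry=14+15=29). clock=14
Op 4: tick 8 -> clock=22. purged={e.com}
Op 5: tick 3 -> clock=25.
Op 6: insert d.com -> 10.0.0.1 (expiry=25+14=39). clock=25
Op 7: tick 4 -> clock=29. purged={b.com}
Op 8: tick 1 -> clock=30.
Op 9: tick 14 -> clock=44. purged={d.com}
Op 10: tick 11 -> clock=55.
Op 11: insert a.com -> 10.0.0.4 (expiry=55+15=70). clock=55
Op 12: insert c.com -> 10.0.0.1 (expiry=55+5=60). clock=55
Op 13: tick 6 -> clock=61. purged={c.com}
Op 14: insert b.com -> 10.0.0.2 (expiry=61+8=69). clock=61
Op 15: tick 14 -> clock=75. purged={a.com,b.com}
Op 16: tick 9 -> clock=84.
Op 17: tick 1 -> clock=85.
Op 18: insert d.com -> 10.0.0.2 (expiry=85+6=91). clock=85
Op 19: tick 9 -> clock=94. purged={d.com}
Op 20: tick 15 -> clock=109.
Op 21: insert c.com -> 10.0.0.2 (expiry=109+10=119). clock=109
Op 22: insert e.com -> 10.0.0.3 (expiry=109+2=111). clock=109
Op 23: tick 12 -> clock=121. purged={c.com,e.com}
Final cache (unexpired): {} -> size=0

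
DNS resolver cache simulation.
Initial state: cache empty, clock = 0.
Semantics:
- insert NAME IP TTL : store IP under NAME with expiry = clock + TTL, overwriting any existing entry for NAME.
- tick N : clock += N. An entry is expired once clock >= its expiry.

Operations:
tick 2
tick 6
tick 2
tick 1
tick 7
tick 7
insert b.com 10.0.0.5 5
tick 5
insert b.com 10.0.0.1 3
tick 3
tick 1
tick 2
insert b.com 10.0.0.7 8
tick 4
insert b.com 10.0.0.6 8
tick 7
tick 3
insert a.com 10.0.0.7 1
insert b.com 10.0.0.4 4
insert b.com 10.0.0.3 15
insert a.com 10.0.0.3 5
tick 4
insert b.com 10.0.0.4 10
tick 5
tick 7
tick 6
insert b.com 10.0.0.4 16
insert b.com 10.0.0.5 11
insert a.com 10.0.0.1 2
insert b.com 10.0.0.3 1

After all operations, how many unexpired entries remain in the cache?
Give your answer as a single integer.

Answer: 2

Derivation:
Op 1: tick 2 -> clock=2.
Op 2: tick 6 -> clock=8.
Op 3: tick 2 -> clock=10.
Op 4: tick 1 -> clock=11.
Op 5: tick 7 -> clock=18.
Op 6: tick 7 -> clock=25.
Op 7: insert b.com -> 10.0.0.5 (expiry=25+5=30). clock=25
Op 8: tick 5 -> clock=30. purged={b.com}
Op 9: insert b.com -> 10.0.0.1 (expiry=30+3=33). clock=30
Op 10: tick 3 -> clock=33. purged={b.com}
Op 11: tick 1 -> clock=34.
Op 12: tick 2 -> clock=36.
Op 13: insert b.com -> 10.0.0.7 (expiry=36+8=44). clock=36
Op 14: tick 4 -> clock=40.
Op 15: insert b.com -> 10.0.0.6 (expiry=40+8=48). clock=40
Op 16: tick 7 -> clock=47.
Op 17: tick 3 -> clock=50. purged={b.com}
Op 18: insert a.com -> 10.0.0.7 (expiry=50+1=51). clock=50
Op 19: insert b.com -> 10.0.0.4 (expiry=50+4=54). clock=50
Op 20: insert b.com -> 10.0.0.3 (expiry=50+15=65). clock=50
Op 21: insert a.com -> 10.0.0.3 (expiry=50+5=55). clock=50
Op 22: tick 4 -> clock=54.
Op 23: insert b.com -> 10.0.0.4 (expiry=54+10=64). clock=54
Op 24: tick 5 -> clock=59. purged={a.com}
Op 25: tick 7 -> clock=66. purged={b.com}
Op 26: tick 6 -> clock=72.
Op 27: insert b.com -> 10.0.0.4 (expiry=72+16=88). clock=72
Op 28: insert b.com -> 10.0.0.5 (expiry=72+11=83). clock=72
Op 29: insert a.com -> 10.0.0.1 (expiry=72+2=74). clock=72
Op 30: insert b.com -> 10.0.0.3 (expiry=72+1=73). clock=72
Final cache (unexpired): {a.com,b.com} -> size=2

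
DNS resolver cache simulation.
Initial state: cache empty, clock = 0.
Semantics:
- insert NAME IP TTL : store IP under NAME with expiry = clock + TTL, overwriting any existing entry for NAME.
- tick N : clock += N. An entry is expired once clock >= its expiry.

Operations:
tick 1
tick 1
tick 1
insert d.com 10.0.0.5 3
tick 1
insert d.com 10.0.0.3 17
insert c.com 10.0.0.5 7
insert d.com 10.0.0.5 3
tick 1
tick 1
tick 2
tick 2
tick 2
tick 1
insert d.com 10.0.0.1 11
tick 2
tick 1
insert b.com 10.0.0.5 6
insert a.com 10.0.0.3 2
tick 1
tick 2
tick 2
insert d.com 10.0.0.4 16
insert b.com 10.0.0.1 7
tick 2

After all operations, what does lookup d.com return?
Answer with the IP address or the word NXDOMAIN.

Op 1: tick 1 -> clock=1.
Op 2: tick 1 -> clock=2.
Op 3: tick 1 -> clock=3.
Op 4: insert d.com -> 10.0.0.5 (expiry=3+3=6). clock=3
Op 5: tick 1 -> clock=4.
Op 6: insert d.com -> 10.0.0.3 (expiry=4+17=21). clock=4
Op 7: insert c.com -> 10.0.0.5 (expiry=4+7=11). clock=4
Op 8: insert d.com -> 10.0.0.5 (expiry=4+3=7). clock=4
Op 9: tick 1 -> clock=5.
Op 10: tick 1 -> clock=6.
Op 11: tick 2 -> clock=8. purged={d.com}
Op 12: tick 2 -> clock=10.
Op 13: tick 2 -> clock=12. purged={c.com}
Op 14: tick 1 -> clock=13.
Op 15: insert d.com -> 10.0.0.1 (expiry=13+11=24). clock=13
Op 16: tick 2 -> clock=15.
Op 17: tick 1 -> clock=16.
Op 18: insert b.com -> 10.0.0.5 (expiry=16+6=22). clock=16
Op 19: insert a.com -> 10.0.0.3 (expiry=16+2=18). clock=16
Op 20: tick 1 -> clock=17.
Op 21: tick 2 -> clock=19. purged={a.com}
Op 22: tick 2 -> clock=21.
Op 23: insert d.com -> 10.0.0.4 (expiry=21+16=37). clock=21
Op 24: insert b.com -> 10.0.0.1 (expiry=21+7=28). clock=21
Op 25: tick 2 -> clock=23.
lookup d.com: present, ip=10.0.0.4 expiry=37 > clock=23

Answer: 10.0.0.4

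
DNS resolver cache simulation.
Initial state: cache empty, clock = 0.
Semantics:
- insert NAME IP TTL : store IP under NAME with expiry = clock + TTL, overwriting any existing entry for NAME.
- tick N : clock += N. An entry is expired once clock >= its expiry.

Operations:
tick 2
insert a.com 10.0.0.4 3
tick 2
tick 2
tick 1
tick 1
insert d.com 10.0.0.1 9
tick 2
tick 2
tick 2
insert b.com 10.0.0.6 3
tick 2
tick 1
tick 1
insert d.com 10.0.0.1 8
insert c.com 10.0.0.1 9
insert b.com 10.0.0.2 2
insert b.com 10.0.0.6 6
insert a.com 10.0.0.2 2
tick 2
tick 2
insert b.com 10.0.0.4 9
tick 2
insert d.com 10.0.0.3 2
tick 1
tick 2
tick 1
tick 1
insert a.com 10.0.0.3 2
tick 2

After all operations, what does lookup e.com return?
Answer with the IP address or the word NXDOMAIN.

Op 1: tick 2 -> clock=2.
Op 2: insert a.com -> 10.0.0.4 (expiry=2+3=5). clock=2
Op 3: tick 2 -> clock=4.
Op 4: tick 2 -> clock=6. purged={a.com}
Op 5: tick 1 -> clock=7.
Op 6: tick 1 -> clock=8.
Op 7: insert d.com -> 10.0.0.1 (expiry=8+9=17). clock=8
Op 8: tick 2 -> clock=10.
Op 9: tick 2 -> clock=12.
Op 10: tick 2 -> clock=14.
Op 11: insert b.com -> 10.0.0.6 (expiry=14+3=17). clock=14
Op 12: tick 2 -> clock=16.
Op 13: tick 1 -> clock=17. purged={b.com,d.com}
Op 14: tick 1 -> clock=18.
Op 15: insert d.com -> 10.0.0.1 (expiry=18+8=26). clock=18
Op 16: insert c.com -> 10.0.0.1 (expiry=18+9=27). clock=18
Op 17: insert b.com -> 10.0.0.2 (expiry=18+2=20). clock=18
Op 18: insert b.com -> 10.0.0.6 (expiry=18+6=24). clock=18
Op 19: insert a.com -> 10.0.0.2 (expiry=18+2=20). clock=18
Op 20: tick 2 -> clock=20. purged={a.com}
Op 21: tick 2 -> clock=22.
Op 22: insert b.com -> 10.0.0.4 (expiry=22+9=31). clock=22
Op 23: tick 2 -> clock=24.
Op 24: insert d.com -> 10.0.0.3 (expiry=24+2=26). clock=24
Op 25: tick 1 -> clock=25.
Op 26: tick 2 -> clock=27. purged={c.com,d.com}
Op 27: tick 1 -> clock=28.
Op 28: tick 1 -> clock=29.
Op 29: insert a.com -> 10.0.0.3 (expiry=29+2=31). clock=29
Op 30: tick 2 -> clock=31. purged={a.com,b.com}
lookup e.com: not in cache (expired or never inserted)

Answer: NXDOMAIN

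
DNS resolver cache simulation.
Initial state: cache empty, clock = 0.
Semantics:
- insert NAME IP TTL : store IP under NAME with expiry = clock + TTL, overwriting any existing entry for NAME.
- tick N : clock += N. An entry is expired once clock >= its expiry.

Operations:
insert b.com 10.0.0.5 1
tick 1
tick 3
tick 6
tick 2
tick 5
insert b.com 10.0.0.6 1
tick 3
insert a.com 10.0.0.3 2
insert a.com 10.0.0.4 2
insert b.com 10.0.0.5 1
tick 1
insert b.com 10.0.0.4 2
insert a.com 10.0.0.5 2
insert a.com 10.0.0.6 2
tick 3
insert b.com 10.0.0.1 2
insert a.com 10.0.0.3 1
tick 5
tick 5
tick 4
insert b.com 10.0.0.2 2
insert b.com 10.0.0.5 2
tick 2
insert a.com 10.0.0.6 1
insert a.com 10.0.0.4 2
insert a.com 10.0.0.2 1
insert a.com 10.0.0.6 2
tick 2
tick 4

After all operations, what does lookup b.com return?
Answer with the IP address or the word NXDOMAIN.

Answer: NXDOMAIN

Derivation:
Op 1: insert b.com -> 10.0.0.5 (expiry=0+1=1). clock=0
Op 2: tick 1 -> clock=1. purged={b.com}
Op 3: tick 3 -> clock=4.
Op 4: tick 6 -> clock=10.
Op 5: tick 2 -> clock=12.
Op 6: tick 5 -> clock=17.
Op 7: insert b.com -> 10.0.0.6 (expiry=17+1=18). clock=17
Op 8: tick 3 -> clock=20. purged={b.com}
Op 9: insert a.com -> 10.0.0.3 (expiry=20+2=22). clock=20
Op 10: insert a.com -> 10.0.0.4 (expiry=20+2=22). clock=20
Op 11: insert b.com -> 10.0.0.5 (expiry=20+1=21). clock=20
Op 12: tick 1 -> clock=21. purged={b.com}
Op 13: insert b.com -> 10.0.0.4 (expiry=21+2=23). clock=21
Op 14: insert a.com -> 10.0.0.5 (expiry=21+2=23). clock=21
Op 15: insert a.com -> 10.0.0.6 (expiry=21+2=23). clock=21
Op 16: tick 3 -> clock=24. purged={a.com,b.com}
Op 17: insert b.com -> 10.0.0.1 (expiry=24+2=26). clock=24
Op 18: insert a.com -> 10.0.0.3 (expiry=24+1=25). clock=24
Op 19: tick 5 -> clock=29. purged={a.com,b.com}
Op 20: tick 5 -> clock=34.
Op 21: tick 4 -> clock=38.
Op 22: insert b.com -> 10.0.0.2 (expiry=38+2=40). clock=38
Op 23: insert b.com -> 10.0.0.5 (expiry=38+2=40). clock=38
Op 24: tick 2 -> clock=40. purged={b.com}
Op 25: insert a.com -> 10.0.0.6 (expiry=40+1=41). clock=40
Op 26: insert a.com -> 10.0.0.4 (expiry=40+2=42). clock=40
Op 27: insert a.com -> 10.0.0.2 (expiry=40+1=41). clock=40
Op 28: insert a.com -> 10.0.0.6 (expiry=40+2=42). clock=40
Op 29: tick 2 -> clock=42. purged={a.com}
Op 30: tick 4 -> clock=46.
lookup b.com: not in cache (expired or never inserted)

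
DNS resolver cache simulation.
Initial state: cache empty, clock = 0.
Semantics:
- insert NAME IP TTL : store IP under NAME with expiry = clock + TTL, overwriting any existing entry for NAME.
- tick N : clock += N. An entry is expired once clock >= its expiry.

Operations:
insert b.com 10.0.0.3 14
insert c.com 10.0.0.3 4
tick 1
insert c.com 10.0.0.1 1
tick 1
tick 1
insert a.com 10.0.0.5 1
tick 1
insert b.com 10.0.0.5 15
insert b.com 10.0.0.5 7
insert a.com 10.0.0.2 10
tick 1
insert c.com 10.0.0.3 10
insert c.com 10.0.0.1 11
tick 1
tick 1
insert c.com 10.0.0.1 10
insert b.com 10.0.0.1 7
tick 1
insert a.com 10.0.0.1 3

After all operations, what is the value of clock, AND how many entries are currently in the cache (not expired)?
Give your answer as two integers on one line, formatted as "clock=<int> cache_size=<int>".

Op 1: insert b.com -> 10.0.0.3 (expiry=0+14=14). clock=0
Op 2: insert c.com -> 10.0.0.3 (expiry=0+4=4). clock=0
Op 3: tick 1 -> clock=1.
Op 4: insert c.com -> 10.0.0.1 (expiry=1+1=2). clock=1
Op 5: tick 1 -> clock=2. purged={c.com}
Op 6: tick 1 -> clock=3.
Op 7: insert a.com -> 10.0.0.5 (expiry=3+1=4). clock=3
Op 8: tick 1 -> clock=4. purged={a.com}
Op 9: insert b.com -> 10.0.0.5 (expiry=4+15=19). clock=4
Op 10: insert b.com -> 10.0.0.5 (expiry=4+7=11). clock=4
Op 11: insert a.com -> 10.0.0.2 (expiry=4+10=14). clock=4
Op 12: tick 1 -> clock=5.
Op 13: insert c.com -> 10.0.0.3 (expiry=5+10=15). clock=5
Op 14: insert c.com -> 10.0.0.1 (expiry=5+11=16). clock=5
Op 15: tick 1 -> clock=6.
Op 16: tick 1 -> clock=7.
Op 17: insert c.com -> 10.0.0.1 (expiry=7+10=17). clock=7
Op 18: insert b.com -> 10.0.0.1 (expiry=7+7=14). clock=7
Op 19: tick 1 -> clock=8.
Op 20: insert a.com -> 10.0.0.1 (expiry=8+3=11). clock=8
Final clock = 8
Final cache (unexpired): {a.com,b.com,c.com} -> size=3

Answer: clock=8 cache_size=3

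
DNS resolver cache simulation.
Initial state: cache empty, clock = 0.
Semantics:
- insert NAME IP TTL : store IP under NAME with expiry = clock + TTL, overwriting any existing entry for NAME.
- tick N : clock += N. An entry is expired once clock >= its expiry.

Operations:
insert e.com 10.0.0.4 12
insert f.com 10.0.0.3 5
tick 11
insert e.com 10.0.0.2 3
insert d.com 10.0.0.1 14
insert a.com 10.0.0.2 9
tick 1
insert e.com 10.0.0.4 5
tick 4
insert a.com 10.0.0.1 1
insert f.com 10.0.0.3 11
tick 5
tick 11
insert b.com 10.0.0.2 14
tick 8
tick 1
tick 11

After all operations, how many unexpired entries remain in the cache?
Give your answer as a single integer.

Answer: 0

Derivation:
Op 1: insert e.com -> 10.0.0.4 (expiry=0+12=12). clock=0
Op 2: insert f.com -> 10.0.0.3 (expiry=0+5=5). clock=0
Op 3: tick 11 -> clock=11. purged={f.com}
Op 4: insert e.com -> 10.0.0.2 (expiry=11+3=14). clock=11
Op 5: insert d.com -> 10.0.0.1 (expiry=11+14=25). clock=11
Op 6: insert a.com -> 10.0.0.2 (expiry=11+9=20). clock=11
Op 7: tick 1 -> clock=12.
Op 8: insert e.com -> 10.0.0.4 (expiry=12+5=17). clock=12
Op 9: tick 4 -> clock=16.
Op 10: insert a.com -> 10.0.0.1 (expiry=16+1=17). clock=16
Op 11: insert f.com -> 10.0.0.3 (expiry=16+11=27). clock=16
Op 12: tick 5 -> clock=21. purged={a.com,e.com}
Op 13: tick 11 -> clock=32. purged={d.com,f.com}
Op 14: insert b.com -> 10.0.0.2 (expiry=32+14=46). clock=32
Op 15: tick 8 -> clock=40.
Op 16: tick 1 -> clock=41.
Op 17: tick 11 -> clock=52. purged={b.com}
Final cache (unexpired): {} -> size=0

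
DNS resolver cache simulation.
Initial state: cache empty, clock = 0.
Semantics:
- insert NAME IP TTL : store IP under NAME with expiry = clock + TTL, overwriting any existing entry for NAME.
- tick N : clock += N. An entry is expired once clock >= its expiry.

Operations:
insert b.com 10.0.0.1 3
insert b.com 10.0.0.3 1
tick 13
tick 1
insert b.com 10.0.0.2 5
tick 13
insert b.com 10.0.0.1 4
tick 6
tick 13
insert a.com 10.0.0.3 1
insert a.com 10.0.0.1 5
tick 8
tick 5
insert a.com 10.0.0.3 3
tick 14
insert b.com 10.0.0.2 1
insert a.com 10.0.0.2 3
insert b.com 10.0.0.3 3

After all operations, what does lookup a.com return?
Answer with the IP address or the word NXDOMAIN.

Op 1: insert b.com -> 10.0.0.1 (expiry=0+3=3). clock=0
Op 2: insert b.com -> 10.0.0.3 (expiry=0+1=1). clock=0
Op 3: tick 13 -> clock=13. purged={b.com}
Op 4: tick 1 -> clock=14.
Op 5: insert b.com -> 10.0.0.2 (expiry=14+5=19). clock=14
Op 6: tick 13 -> clock=27. purged={b.com}
Op 7: insert b.com -> 10.0.0.1 (expiry=27+4=31). clock=27
Op 8: tick 6 -> clock=33. purged={b.com}
Op 9: tick 13 -> clock=46.
Op 10: insert a.com -> 10.0.0.3 (expiry=46+1=47). clock=46
Op 11: insert a.com -> 10.0.0.1 (expiry=46+5=51). clock=46
Op 12: tick 8 -> clock=54. purged={a.com}
Op 13: tick 5 -> clock=59.
Op 14: insert a.com -> 10.0.0.3 (expiry=59+3=62). clock=59
Op 15: tick 14 -> clock=73. purged={a.com}
Op 16: insert b.com -> 10.0.0.2 (expiry=73+1=74). clock=73
Op 17: insert a.com -> 10.0.0.2 (expiry=73+3=76). clock=73
Op 18: insert b.com -> 10.0.0.3 (expiry=73+3=76). clock=73
lookup a.com: present, ip=10.0.0.2 expiry=76 > clock=73

Answer: 10.0.0.2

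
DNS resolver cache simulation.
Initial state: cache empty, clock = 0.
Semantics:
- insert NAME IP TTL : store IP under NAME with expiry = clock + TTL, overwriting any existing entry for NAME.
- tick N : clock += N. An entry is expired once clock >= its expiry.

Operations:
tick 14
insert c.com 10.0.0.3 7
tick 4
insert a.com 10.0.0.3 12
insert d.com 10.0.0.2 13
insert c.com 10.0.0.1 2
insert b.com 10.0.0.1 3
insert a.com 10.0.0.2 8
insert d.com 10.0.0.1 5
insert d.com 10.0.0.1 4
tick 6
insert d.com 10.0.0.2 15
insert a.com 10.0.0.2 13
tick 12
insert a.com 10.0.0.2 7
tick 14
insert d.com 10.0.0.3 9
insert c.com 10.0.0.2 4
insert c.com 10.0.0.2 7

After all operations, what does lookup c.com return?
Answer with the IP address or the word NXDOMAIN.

Op 1: tick 14 -> clock=14.
Op 2: insert c.com -> 10.0.0.3 (expiry=14+7=21). clock=14
Op 3: tick 4 -> clock=18.
Op 4: insert a.com -> 10.0.0.3 (expiry=18+12=30). clock=18
Op 5: insert d.com -> 10.0.0.2 (expiry=18+13=31). clock=18
Op 6: insert c.com -> 10.0.0.1 (expiry=18+2=20). clock=18
Op 7: insert b.com -> 10.0.0.1 (expiry=18+3=21). clock=18
Op 8: insert a.com -> 10.0.0.2 (expiry=18+8=26). clock=18
Op 9: insert d.com -> 10.0.0.1 (expiry=18+5=23). clock=18
Op 10: insert d.com -> 10.0.0.1 (expiry=18+4=22). clock=18
Op 11: tick 6 -> clock=24. purged={b.com,c.com,d.com}
Op 12: insert d.com -> 10.0.0.2 (expiry=24+15=39). clock=24
Op 13: insert a.com -> 10.0.0.2 (expiry=24+13=37). clock=24
Op 14: tick 12 -> clock=36.
Op 15: insert a.com -> 10.0.0.2 (expiry=36+7=43). clock=36
Op 16: tick 14 -> clock=50. purged={a.com,d.com}
Op 17: insert d.com -> 10.0.0.3 (expiry=50+9=59). clock=50
Op 18: insert c.com -> 10.0.0.2 (expiry=50+4=54). clock=50
Op 19: insert c.com -> 10.0.0.2 (expiry=50+7=57). clock=50
lookup c.com: present, ip=10.0.0.2 expiry=57 > clock=50

Answer: 10.0.0.2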